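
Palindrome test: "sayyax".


Word: "sayyax"
Reversed: "xayyas"
Forward == Backward? sayyax != xayyas
Palindrome = No


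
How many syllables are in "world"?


Word: "world"
Syllable breakdown: world
Counting: 1 part
= 1 syllable


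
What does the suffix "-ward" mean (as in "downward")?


Suffix: -ward
Example: downward = down + -ward
Meaning = in the direction of


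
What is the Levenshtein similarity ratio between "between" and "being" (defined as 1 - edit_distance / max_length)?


Word 1: "between" (length 7)
Word 2: "being" (length 5)
One optimal edit sequence:
  1. keep 'b'
  2. keep 'e'
  3. delete 't'  (+1)
  4. delete 'w'  (+1)
  5. substitute 'e' -> 'i'  (+1)
  6. substitute 'e' -> 'n'  (+1)
  7. substitute 'n' -> 'g'  (+1)
Edit distance = 5
Max length = max(7, 5) = 7
Similarity = 1 - 5/7
= 0.2857


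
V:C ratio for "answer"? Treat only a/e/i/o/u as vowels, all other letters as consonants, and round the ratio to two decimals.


Word: "answer"
Vowels (a,e,i,o,u): 2
Consonants: 4
Ratio = 2/4
= 0.50


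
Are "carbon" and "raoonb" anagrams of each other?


Word 1: "carbon" → sorted: abcnor
Word 2: "raoonb" → sorted: abnoor
Same letters? abcnor != abnoor
Anagram = No


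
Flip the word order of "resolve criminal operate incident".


Original: "resolve criminal operate incident"
Words (1..n): resolve | criminal | operate | incident
Reversed (n..1): incident | operate | criminal | resolve
Result = "incident operate criminal resolve"


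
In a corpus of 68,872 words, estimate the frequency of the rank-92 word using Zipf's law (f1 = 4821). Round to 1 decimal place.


Zipf's law: f(r) = f(1) / r
f(1) = 4821
f(92) = 4821 / 92
= 52.4 occurrences


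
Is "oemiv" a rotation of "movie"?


Word: "movie", Candidate: "oemiv"
Method: check if candidate is substring of word+word
"moviemovie" contains "oemiv"? No
Is rotation = No


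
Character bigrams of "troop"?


Word: "troop" (length 5)
Number of bigrams = 5 - 2 + 1 = 4
  Position 0: "tr"
  Position 1: "ro"
  Position 2: "oo"
  Position 3: "op"
Bigrams = "tr", "ro", "oo", "op"


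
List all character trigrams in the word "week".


Word: "week" (length 4)
Number of trigrams = 4 - 3 + 1 = 2
  Position 0: "wee"
  Position 1: "eek"
Trigrams = "wee", "eek"


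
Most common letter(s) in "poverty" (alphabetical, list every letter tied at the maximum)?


Word: "poverty"
Letter counts:
  'e': 1
  'o': 1
  'p': 1
  'r': 1
  't': 1
  'v': 1
  'y': 1
Maximum count = 1
Most frequent = 'e', 'o', 'p', 'r', 't', 'v', 'y' (1 time each)


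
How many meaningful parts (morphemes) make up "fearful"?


Word: "fearful"
Morphemes: fear / -ful
Each morpheme carries meaning
= 2 morphemes


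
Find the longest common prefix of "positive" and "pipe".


Word 1: "positive"
Word 2: "pipe"
Comparing from start:
  Pos 0: 'p' == 'p'
  Pos 1: 'o' != 'i' (stop)
LCP = "p" (length 1)


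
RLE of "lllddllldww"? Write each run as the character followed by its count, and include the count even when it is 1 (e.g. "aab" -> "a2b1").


String: "lllddllldww"
Scanning for consecutive runs:
  'l' x 3
  'd' x 2
  'l' x 3
  'd' x 1
  'w' x 2
RLE = "l3d2l3d1w2"


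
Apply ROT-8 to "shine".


Word: "shine"
Shift: 8
Each letter → (letter + shift) mod 26:
  's' (18) + 8 = 0 → 'a'
  'h' (7) + 8 = 15 → 'p'
  'i' (8) + 8 = 16 → 'q'
  'n' (13) + 8 = 21 → 'v'
  'e' (4) + 8 = 12 → 'm'
Result = "apqvm"


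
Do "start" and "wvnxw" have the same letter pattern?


Pattern of "start": [0, 1, 2, 3, 1]
Pattern of "wvnxw": [0, 1, 2, 3, 0]
Patterns do not match
Same pattern = No


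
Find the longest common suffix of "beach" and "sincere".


Word 1: "beach"
Word 2: "sincere"
Comparing from end:
  Pos -1: 'h' != 'e' (stop)
LCS = "" (length 0)


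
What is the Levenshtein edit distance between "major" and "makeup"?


Word 1: "major" (length 5)
Word 2: "makeup" (length 6)
One optimal edit sequence (insert/delete/substitute each cost 1):
  1. keep 'm'
  2. keep 'a'
  3. insert 'k'  (+1)
  4. substitute 'j' -> 'e'  (+1)
  5. substitute 'o' -> 'u'  (+1)
  6. substitute 'r' -> 'p'  (+1)
Total edit operations: 4
Edit distance = 4


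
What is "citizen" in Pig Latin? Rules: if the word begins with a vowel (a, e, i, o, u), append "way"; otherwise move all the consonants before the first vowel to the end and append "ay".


Word: "citizen"
Starts with consonant(s) → move to end, add 'ay'
Consonant cluster: "c"
Pig Latin = "itizencay"


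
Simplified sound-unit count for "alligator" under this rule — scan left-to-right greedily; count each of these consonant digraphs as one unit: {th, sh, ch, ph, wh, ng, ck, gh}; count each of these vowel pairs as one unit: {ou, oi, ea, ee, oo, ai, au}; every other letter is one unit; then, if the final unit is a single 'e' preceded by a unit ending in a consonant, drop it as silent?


Word: "alligator" (9 letters)
Left-to-right scan:
  1. 'a' (letter)
  2. 'l' (letter)
  3. 'l' (letter)
  4. 'i' (letter)
  5. 'g' (letter)
  6. 'a' (letter)
  7. 't' (letter)
  8. 'o' (letter)
  9. 'r' (letter)
Units from scan: 9
Sound units = 9 units


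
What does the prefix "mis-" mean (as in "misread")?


Prefix: mis-
Example: misread (mis- + read)
Meaning = wrongly


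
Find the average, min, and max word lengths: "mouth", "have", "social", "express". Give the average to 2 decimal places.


Lengths: "mouth"=5, "have"=4, "social"=6, "express"=7
Sum = 22, Count = 4
Average = 22/4 = 5.50
= avg=5.50, min=4, max=7


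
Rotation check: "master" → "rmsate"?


Word: "master", Candidate: "rmsate"
Method: check if candidate is substring of word+word
"mastermaster" contains "rmsate"? No
Is rotation = No


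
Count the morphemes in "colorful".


Word: "colorful"
Morphemes: color + -ful
Each morpheme carries meaning
= 2 morphemes


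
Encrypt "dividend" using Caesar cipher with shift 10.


Word: "dividend"
Shift: 10
Each letter → (letter + shift) mod 26:
  'd' (3) + 10 = 13 → 'n'
  'i' (8) + 10 = 18 → 's'
  'v' (21) + 10 = 5 → 'f'
  'i' (8) + 10 = 18 → 's'
  'd' (3) + 10 = 13 → 'n'
  'e' (4) + 10 = 14 → 'o'
  'n' (13) + 10 = 23 → 'x'
  'd' (3) + 10 = 13 → 'n'
Result = "nsfsnoxn"


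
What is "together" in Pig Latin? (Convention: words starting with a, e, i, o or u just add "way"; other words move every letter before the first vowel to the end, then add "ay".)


Word: "together"
Starts with consonant(s) → move to end, add 'ay'
Consonant cluster: "t"
Pig Latin = "ogethertay"


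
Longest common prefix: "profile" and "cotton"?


Word 1: "profile"
Word 2: "cotton"
Comparing from start:
  Pos 0: 'p' != 'c' (stop)
LCP = "" (length 0)


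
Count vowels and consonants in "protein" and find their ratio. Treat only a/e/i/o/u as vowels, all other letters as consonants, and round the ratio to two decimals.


Word: "protein"
Vowels (a,e,i,o,u): 3
Consonants: 4
Ratio = 3/4
= 0.75


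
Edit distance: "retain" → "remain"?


Word 1: "retain" (length 6)
Word 2: "remain" (length 6)
One optimal edit sequence (insert/delete/substitute each cost 1):
  1. keep 'r'
  2. keep 'e'
  3. substitute 't' -> 'm'  (+1)
  4. keep 'a'
  5. keep 'i'
  6. keep 'n'
Total edit operations: 1
Edit distance = 1


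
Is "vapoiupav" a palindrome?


Word: "vapoiupav"
Reversed: "vapuiopav"
Forward == Backward? vapoiupav != vapuiopav
Palindrome = No


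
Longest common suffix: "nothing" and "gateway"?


Word 1: "nothing"
Word 2: "gateway"
Comparing from end:
  Pos -1: 'g' != 'y' (stop)
LCS = "" (length 0)


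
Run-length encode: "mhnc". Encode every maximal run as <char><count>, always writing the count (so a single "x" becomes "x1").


String: "mhnc"
Scanning for consecutive runs:
  'm' x 1
  'h' x 1
  'n' x 1
  'c' x 1
RLE = "m1h1n1c1"


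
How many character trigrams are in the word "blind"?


Word: "blind" (length 5)
Number of 3-grams = length - 3 + 1 = 5 - 3 + 1
= 3


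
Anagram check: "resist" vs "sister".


Word 1: "resist" → sorted: eirsst
Word 2: "sister" → sorted: eirsst
Same letters? eirsst == eirsst
Anagram = Yes


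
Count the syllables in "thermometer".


Word: "thermometer"
Syllable breakdown: ther | mom | e | ter
Counting: 4 parts
= 4 syllables


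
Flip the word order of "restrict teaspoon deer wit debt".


Original: "restrict teaspoon deer wit debt"
Words (1..n): restrict | teaspoon | deer | wit | debt
Reversed (n..1): debt | wit | deer | teaspoon | restrict
Result = "debt wit deer teaspoon restrict"


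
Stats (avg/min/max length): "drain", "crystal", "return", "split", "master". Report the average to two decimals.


Lengths: "drain"=5, "crystal"=7, "return"=6, "split"=5, "master"=6
Sum = 29, Count = 5
Average = 29/5 = 5.80
= avg=5.80, min=5, max=7


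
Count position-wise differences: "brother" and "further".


Comparing character by character (same length = 7):
  Pos 0: 'b' vs 'f' !=
  Pos 1: 'r' vs 'u' !=
  Pos 2: 'o' vs 'r' !=
  Pos 3: 't' vs 't' =
  Pos 4: 'h' vs 'h' =
  Pos 5: 'e' vs 'e' =
  Pos 6: 'r' vs 'r' =
Hamming distance = 3


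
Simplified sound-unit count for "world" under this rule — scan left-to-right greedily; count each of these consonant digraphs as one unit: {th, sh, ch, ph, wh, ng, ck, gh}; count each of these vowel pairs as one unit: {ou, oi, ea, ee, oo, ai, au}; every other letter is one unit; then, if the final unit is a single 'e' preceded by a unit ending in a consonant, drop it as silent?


Word: "world" (5 letters)
Left-to-right scan:
  (1) 'w' (letter)
  (2) 'o' (letter)
  (3) 'r' (letter)
  (4) 'l' (letter)
  (5) 'd' (letter)
Units from scan: 5
Sound units = 5 units


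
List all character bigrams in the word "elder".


Word: "elder" (length 5)
Number of bigrams = 5 - 2 + 1 = 4
  Position 0: "el"
  Position 1: "ld"
  Position 2: "de"
  Position 3: "er"
Bigrams = "el", "ld", "de", "er"


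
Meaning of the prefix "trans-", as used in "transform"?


Prefix: trans-
Example: transform = trans- + form
Meaning = across


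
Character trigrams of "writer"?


Word: "writer" (length 6)
Number of trigrams = 6 - 3 + 1 = 4
  Position 0: "wri"
  Position 1: "rit"
  Position 2: "ite"
  Position 3: "ter"
Trigrams = "wri", "rit", "ite", "ter"


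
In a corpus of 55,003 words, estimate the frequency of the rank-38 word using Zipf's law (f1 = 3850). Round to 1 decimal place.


Zipf's law: f(r) = f(1) / r
f(1) = 3850
f(38) = 3850 / 38
= 101.3 occurrences


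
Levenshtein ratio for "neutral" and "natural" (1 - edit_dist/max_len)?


Word 1: "neutral" (length 7)
Word 2: "natural" (length 7)
One optimal edit sequence:
  1. keep 'n'
  2. substitute 'e' -> 'a'  (+1)
  3. substitute 'u' -> 't'  (+1)
  4. substitute 't' -> 'u'  (+1)
  5. keep 'r'
  6. keep 'a'
  7. keep 'l'
Edit distance = 3
Max length = max(7, 7) = 7
Similarity = 1 - 3/7
= 0.5714


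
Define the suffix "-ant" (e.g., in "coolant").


Suffix: -ant
Example: coolant = cool + -ant
Meaning = one who / that which


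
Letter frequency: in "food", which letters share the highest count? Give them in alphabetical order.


Word: "food"
Letter counts:
  'd': 1
  'f': 1
  'o': 2
Maximum count = 2
Most frequent = 'o' (2 times each)


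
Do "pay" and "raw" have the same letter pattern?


Pattern of "pay": [0, 1, 2]
Pattern of "raw": [0, 1, 2]
Patterns match
Same pattern = Yes


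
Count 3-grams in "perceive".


Word: "perceive" (length 8)
Number of 3-grams = length - 3 + 1 = 8 - 3 + 1
= 6


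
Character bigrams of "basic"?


Word: "basic" (length 5)
Number of bigrams = 5 - 2 + 1 = 4
  Position 0: "ba"
  Position 1: "as"
  Position 2: "si"
  Position 3: "ic"
Bigrams = "ba", "as", "si", "ic"


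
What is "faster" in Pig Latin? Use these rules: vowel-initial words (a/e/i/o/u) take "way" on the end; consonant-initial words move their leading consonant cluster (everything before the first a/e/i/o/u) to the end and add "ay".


Word: "faster"
Starts with consonant(s) → move to end, add 'ay'
Consonant cluster: "f"
Pig Latin = "asterfay"


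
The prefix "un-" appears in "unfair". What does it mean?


Prefix: un-
As in: unfair -> un- + fair
Meaning = not / reverse


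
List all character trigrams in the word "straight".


Word: "straight" (length 8)
Number of trigrams = 8 - 3 + 1 = 6
  Position 0: "str"
  Position 1: "tra"
  Position 2: "rai"
  Position 3: "aig"
  Position 4: "igh"
  Position 5: "ght"
Trigrams = "str", "tra", "rai", "aig", "igh", "ght"


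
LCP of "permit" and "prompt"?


Word 1: "permit"
Word 2: "prompt"
Comparing from start:
  Pos 0: 'p' == 'p'
  Pos 1: 'e' != 'r' (stop)
LCP = "p" (length 1)


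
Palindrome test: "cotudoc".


Word: "cotudoc"
Reversed: "codutoc"
Forward == Backward? cotudoc != codutoc
Palindrome = No


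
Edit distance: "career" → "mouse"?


Word 1: "career" (length 6)
Word 2: "mouse" (length 5)
One optimal edit sequence (insert/delete/substitute each cost 1):
  1. substitute 'c' -> 'm'  (+1)
  2. substitute 'a' -> 'o'  (+1)
  3. substitute 'r' -> 'u'  (+1)
  4. substitute 'e' -> 's'  (+1)
  5. keep 'e'
  6. delete 'r'  (+1)
Total edit operations: 5
Edit distance = 5


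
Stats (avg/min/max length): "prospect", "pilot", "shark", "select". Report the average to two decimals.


Lengths: "prospect"=8, "pilot"=5, "shark"=5, "select"=6
Sum = 24, Count = 4
Average = 24/4 = 6.00
= avg=6.00, min=5, max=8


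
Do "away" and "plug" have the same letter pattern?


Pattern of "away": [0, 1, 0, 2]
Pattern of "plug": [0, 1, 2, 3]
Patterns do not match
Same pattern = No


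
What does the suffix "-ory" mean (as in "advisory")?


Suffix: -ory
Example: advisory (advise + -ory, with a spelling change)
Meaning = relating to / place for


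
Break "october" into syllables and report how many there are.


Word: "october"
Syllable breakdown: oc / to / ber
Counting: 3 parts
= 3 syllables


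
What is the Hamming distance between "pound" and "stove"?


Comparing character by character (same length = 5):
  Pos 0: 'p' vs 's' !=
  Pos 1: 'o' vs 't' !=
  Pos 2: 'u' vs 'o' !=
  Pos 3: 'n' vs 'v' !=
  Pos 4: 'd' vs 'e' !=
Hamming distance = 5


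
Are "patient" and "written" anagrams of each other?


Word 1: "patient" → sorted: aeinptt
Word 2: "written" → sorted: einrttw
Same letters? aeinptt != einrttw
Anagram = No


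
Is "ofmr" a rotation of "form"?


Word: "form", Candidate: "ofmr"
Method: check if candidate is substring of word+word
"formform" contains "ofmr"? No
Is rotation = No


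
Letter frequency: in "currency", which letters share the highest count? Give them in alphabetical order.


Word: "currency"
Letter counts:
  'c': 2
  'e': 1
  'n': 1
  'r': 2
  'u': 1
  'y': 1
Maximum count = 2
Most frequent = 'c', 'r' (2 times each)


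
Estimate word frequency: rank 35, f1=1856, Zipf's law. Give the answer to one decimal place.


Zipf's law: f(r) = f(1) / r
f(1) = 1856
f(35) = 1856 / 35
= 53.0 occurrences


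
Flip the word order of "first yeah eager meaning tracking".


Original: "first yeah eager meaning tracking"
Words (1..n): first | yeah | eager | meaning | tracking
Reversed (n..1): tracking | meaning | eager | yeah | first
Result = "tracking meaning eager yeah first"


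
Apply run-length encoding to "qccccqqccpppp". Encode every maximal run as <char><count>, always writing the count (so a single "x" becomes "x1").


String: "qccccqqccpppp"
Scanning for consecutive runs:
  'q' x 1
  'c' x 4
  'q' x 2
  'c' x 2
  'p' x 4
RLE = "q1c4q2c2p4"


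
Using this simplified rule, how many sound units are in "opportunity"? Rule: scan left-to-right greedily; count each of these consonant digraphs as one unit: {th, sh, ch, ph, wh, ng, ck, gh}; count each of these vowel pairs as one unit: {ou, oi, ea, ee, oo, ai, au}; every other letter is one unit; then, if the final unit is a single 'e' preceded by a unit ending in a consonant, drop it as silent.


Word: "opportunity" (11 letters)
Left-to-right scan:
  1. 'o' (letter)
  2. 'p' (letter)
  3. 'p' (letter)
  4. 'o' (letter)
  5. 'r' (letter)
  6. 't' (letter)
  7. 'u' (letter)
  8. 'n' (letter)
  9. 'i' (letter)
  10. 't' (letter)
  11. 'y' (letter)
Units from scan: 11
Sound units = 11 units


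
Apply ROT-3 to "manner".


Word: "manner"
Shift: 3
Each letter → (letter + shift) mod 26:
  'm' (12) + 3 = 15 → 'p'
  'a' (0) + 3 = 3 → 'd'
  'n' (13) + 3 = 16 → 'q'
  'n' (13) + 3 = 16 → 'q'
  'e' (4) + 3 = 7 → 'h'
  'r' (17) + 3 = 20 → 'u'
Result = "pdqqhu"


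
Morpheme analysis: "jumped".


Word: "jumped"
Morphemes: jump / -ed
Each morpheme carries meaning
= 2 morphemes


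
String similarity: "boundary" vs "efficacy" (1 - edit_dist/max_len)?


Word 1: "boundary" (length 8)
Word 2: "efficacy" (length 8)
One optimal edit sequence:
  1. substitute 'b' -> 'e'  (+1)
  2. substitute 'o' -> 'f'  (+1)
  3. substitute 'u' -> 'f'  (+1)
  4. substitute 'n' -> 'i'  (+1)
  5. substitute 'd' -> 'c'  (+1)
  6. keep 'a'
  7. substitute 'r' -> 'c'  (+1)
  8. keep 'y'
Edit distance = 6
Max length = max(8, 8) = 8
Similarity = 1 - 6/8
= 0.2500


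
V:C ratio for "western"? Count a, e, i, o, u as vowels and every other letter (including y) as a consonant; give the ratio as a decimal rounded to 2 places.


Word: "western"
Vowels (a,e,i,o,u): 2
Consonants: 5
Ratio = 2/5
= 0.40


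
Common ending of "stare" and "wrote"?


Word 1: "stare"
Word 2: "wrote"
Comparing from end:
  Pos -1: 'e' == 'e'
  Pos -2: 'r' != 't' (stop)
LCS = "e" (length 1)


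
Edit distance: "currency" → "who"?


Word 1: "currency" (length 8)
Word 2: "who" (length 3)
One optimal edit sequence (insert/delete/substitute each cost 1):
  1. delete 'c'  (+1)
  2. delete 'u'  (+1)
  3. delete 'r'  (+1)
  4. delete 'r'  (+1)
  5. delete 'e'  (+1)
  6. substitute 'n' -> 'w'  (+1)
  7. substitute 'c' -> 'h'  (+1)
  8. substitute 'y' -> 'o'  (+1)
Total edit operations: 8
Edit distance = 8


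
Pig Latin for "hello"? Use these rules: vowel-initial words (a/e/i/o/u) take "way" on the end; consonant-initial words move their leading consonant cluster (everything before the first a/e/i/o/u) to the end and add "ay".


Word: "hello"
Starts with consonant(s) → move to end, add 'ay'
Consonant cluster: "h"
Pig Latin = "ellohay"


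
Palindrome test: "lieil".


Word: "lieil"
Reversed: "lieil"
Forward == Backward? lieil == lieil
Palindrome = Yes


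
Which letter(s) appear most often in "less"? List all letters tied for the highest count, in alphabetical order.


Word: "less"
Letter counts:
  'e': 1
  'l': 1
  's': 2
Maximum count = 2
Most frequent = 's' (2 times each)


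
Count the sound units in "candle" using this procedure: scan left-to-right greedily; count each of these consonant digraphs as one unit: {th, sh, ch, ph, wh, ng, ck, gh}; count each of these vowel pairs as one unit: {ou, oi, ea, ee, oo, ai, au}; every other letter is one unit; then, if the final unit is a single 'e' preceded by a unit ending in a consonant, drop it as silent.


Word: "candle" (6 letters)
Left-to-right scan:
  [1] 'c' (letter)
  [2] 'a' (letter)
  [3] 'n' (letter)
  [4] 'd' (letter)
  [5] 'l' (letter)
  [6] 'e' (letter)
Units from scan: 6
Final unit is 'e' after a consonant -> drop as silent (-1)
Sound units = 5 units


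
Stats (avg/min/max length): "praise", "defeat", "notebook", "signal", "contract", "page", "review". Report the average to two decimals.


Lengths: "praise"=6, "defeat"=6, "notebook"=8, "signal"=6, "contract"=8, "page"=4, "review"=6
Sum = 44, Count = 7
Average = 44/7 = 6.29
= avg=6.29, min=4, max=8


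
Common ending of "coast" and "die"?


Word 1: "coast"
Word 2: "die"
Comparing from end:
  Pos -1: 't' != 'e' (stop)
LCS = "" (length 0)


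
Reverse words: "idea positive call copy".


Original: "idea positive call copy"
Words (1..n): idea | positive | call | copy
Reversed (n..1): copy | call | positive | idea
Result = "copy call positive idea"


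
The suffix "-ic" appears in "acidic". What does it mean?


Suffix: -ic
Example: acidic (acid + -ic)
Meaning = relating to


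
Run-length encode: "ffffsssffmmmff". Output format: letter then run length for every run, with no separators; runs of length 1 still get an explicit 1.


String: "ffffsssffmmmff"
Scanning for consecutive runs:
  'f' x 4
  's' x 3
  'f' x 2
  'm' x 3
  'f' x 2
RLE = "f4s3f2m3f2"


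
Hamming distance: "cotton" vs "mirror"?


Comparing character by character (same length = 6):
  Pos 0: 'c' vs 'm' !=
  Pos 1: 'o' vs 'i' !=
  Pos 2: 't' vs 'r' !=
  Pos 3: 't' vs 'r' !=
  Pos 4: 'o' vs 'o' =
  Pos 5: 'n' vs 'r' !=
Hamming distance = 5


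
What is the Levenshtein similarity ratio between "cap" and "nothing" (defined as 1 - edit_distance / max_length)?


Word 1: "cap" (length 3)
Word 2: "nothing" (length 7)
One optimal edit sequence:
  1. insert 'n'  (+1)
  2. insert 'o'  (+1)
  3. insert 't'  (+1)
  4. insert 'h'  (+1)
  5. substitute 'c' -> 'i'  (+1)
  6. substitute 'a' -> 'n'  (+1)
  7. substitute 'p' -> 'g'  (+1)
Edit distance = 7
Max length = max(3, 7) = 7
Similarity = 1 - 7/7
= 0.0000


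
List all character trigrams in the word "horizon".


Word: "horizon" (length 7)
Number of trigrams = 7 - 3 + 1 = 5
  Position 0: "hor"
  Position 1: "ori"
  Position 2: "riz"
  Position 3: "izo"
  Position 4: "zon"
Trigrams = "hor", "ori", "riz", "izo", "zon"


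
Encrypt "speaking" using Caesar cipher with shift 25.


Word: "speaking"
Shift: 25
Each letter → (letter + shift) mod 26:
  's' (18) + 25 = 17 → 'r'
  'p' (15) + 25 = 14 → 'o'
  'e' (4) + 25 = 3 → 'd'
  'a' (0) + 25 = 25 → 'z'
  'k' (10) + 25 = 9 → 'j'
  'i' (8) + 25 = 7 → 'h'
  'n' (13) + 25 = 12 → 'm'
  'g' (6) + 25 = 5 → 'f'
Result = "rodzjhmf"


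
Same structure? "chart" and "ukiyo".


Pattern of "chart": [0, 1, 2, 3, 4]
Pattern of "ukiyo": [0, 1, 2, 3, 4]
Patterns match
Same pattern = Yes


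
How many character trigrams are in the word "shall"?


Word: "shall" (length 5)
Number of 3-grams = length - 3 + 1 = 5 - 3 + 1
= 3


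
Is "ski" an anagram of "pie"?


Word 1: "pie" → sorted: eip
Word 2: "ski" → sorted: iks
Same letters? eip != iks
Anagram = No


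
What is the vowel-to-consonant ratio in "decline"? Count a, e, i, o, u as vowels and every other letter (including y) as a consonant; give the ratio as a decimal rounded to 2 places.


Word: "decline"
Vowels (a,e,i,o,u): 3
Consonants: 4
Ratio = 3/4
= 0.75


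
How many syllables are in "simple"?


Word: "simple"
Syllable breakdown: sim | ple
Counting: 2 parts
= 2 syllables


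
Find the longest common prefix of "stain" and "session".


Word 1: "stain"
Word 2: "session"
Comparing from start:
  Pos 0: 's' == 's'
  Pos 1: 't' != 'e' (stop)
LCP = "s" (length 1)


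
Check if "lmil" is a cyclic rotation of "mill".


Word: "mill", Candidate: "lmil"
Method: check if candidate is substring of word+word
"millmill" contains "lmil"? Yes
Is rotation = Yes


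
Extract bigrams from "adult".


Word: "adult" (length 5)
Number of bigrams = 5 - 2 + 1 = 4
  Position 0: "ad"
  Position 1: "du"
  Position 2: "ul"
  Position 3: "lt"
Bigrams = "ad", "du", "ul", "lt"


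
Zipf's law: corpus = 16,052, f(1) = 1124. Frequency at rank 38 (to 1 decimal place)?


Zipf's law: f(r) = f(1) / r
f(1) = 1124
f(38) = 1124 / 38
= 29.6 occurrences


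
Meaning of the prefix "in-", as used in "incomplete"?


Prefix: in-
Example: incomplete = in- + complete
Meaning = not / into


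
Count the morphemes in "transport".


Word: "transport"
Morphemes: trans- / port
Each morpheme carries meaning
= 2 morphemes


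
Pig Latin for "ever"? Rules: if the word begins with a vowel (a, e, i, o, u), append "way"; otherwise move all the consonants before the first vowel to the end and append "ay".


Word: "ever"
Starts with vowel → add 'way'
Pig Latin = "everway"


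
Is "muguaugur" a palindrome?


Word: "muguaugur"
Reversed: "ruguaugum"
Forward == Backward? muguaugur != ruguaugum
Palindrome = No


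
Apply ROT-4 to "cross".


Word: "cross"
Shift: 4
Each letter → (letter + shift) mod 26:
  'c' (2) + 4 = 6 → 'g'
  'r' (17) + 4 = 21 → 'v'
  'o' (14) + 4 = 18 → 's'
  's' (18) + 4 = 22 → 'w'
  's' (18) + 4 = 22 → 'w'
Result = "gvsww"


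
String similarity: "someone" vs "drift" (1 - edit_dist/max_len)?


Word 1: "someone" (length 7)
Word 2: "drift" (length 5)
One optimal edit sequence:
  1. delete 's'  (+1)
  2. delete 'o'  (+1)
  3. substitute 'm' -> 'd'  (+1)
  4. substitute 'e' -> 'r'  (+1)
  5. substitute 'o' -> 'i'  (+1)
  6. substitute 'n' -> 'f'  (+1)
  7. substitute 'e' -> 't'  (+1)
Edit distance = 7
Max length = max(7, 5) = 7
Similarity = 1 - 7/7
= 0.0000


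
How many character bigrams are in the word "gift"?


Word: "gift" (length 4)
Number of 2-grams = length - 2 + 1 = 4 - 2 + 1
= 3


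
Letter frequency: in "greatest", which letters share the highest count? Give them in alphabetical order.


Word: "greatest"
Letter counts:
  'a': 1
  'e': 2
  'g': 1
  'r': 1
  's': 1
  't': 2
Maximum count = 2
Most frequent = 'e', 't' (2 times each)


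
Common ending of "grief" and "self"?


Word 1: "grief"
Word 2: "self"
Comparing from end:
  Pos -1: 'f' == 'f'
  Pos -2: 'e' != 'l' (stop)
LCS = "f" (length 1)


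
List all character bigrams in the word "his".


Word: "his" (length 3)
Number of bigrams = 3 - 2 + 1 = 2
  Position 0: "hi"
  Position 1: "is"
Bigrams = "hi", "is"


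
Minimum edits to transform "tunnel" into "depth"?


Word 1: "tunnel" (length 6)
Word 2: "depth" (length 5)
One optimal edit sequence (insert/delete/substitute each cost 1):
  1. delete 't'  (+1)
  2. substitute 'u' -> 'd'  (+1)
  3. substitute 'n' -> 'e'  (+1)
  4. substitute 'n' -> 'p'  (+1)
  5. substitute 'e' -> 't'  (+1)
  6. substitute 'l' -> 'h'  (+1)
Total edit operations: 6
Edit distance = 6


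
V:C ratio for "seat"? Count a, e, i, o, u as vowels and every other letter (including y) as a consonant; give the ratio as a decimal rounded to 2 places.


Word: "seat"
Vowels (a,e,i,o,u): 2
Consonants: 2
Ratio = 2/2
= 1.00


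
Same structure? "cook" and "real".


Pattern of "cook": [0, 1, 1, 2]
Pattern of "real": [0, 1, 2, 3]
Patterns do not match
Same pattern = No


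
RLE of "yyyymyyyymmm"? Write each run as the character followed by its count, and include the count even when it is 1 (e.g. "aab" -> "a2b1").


String: "yyyymyyyymmm"
Scanning for consecutive runs:
  'y' x 4
  'm' x 1
  'y' x 4
  'm' x 3
RLE = "y4m1y4m3"


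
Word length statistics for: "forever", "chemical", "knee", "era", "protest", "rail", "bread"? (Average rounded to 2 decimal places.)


Lengths: "forever"=7, "chemical"=8, "knee"=4, "era"=3, "protest"=7, "rail"=4, "bread"=5
Sum = 38, Count = 7
Average = 38/7 = 5.43
= avg=5.43, min=3, max=8


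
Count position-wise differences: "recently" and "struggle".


Comparing character by character (same length = 8):
  Pos 0: 'r' vs 's' !=
  Pos 1: 'e' vs 't' !=
  Pos 2: 'c' vs 'r' !=
  Pos 3: 'e' vs 'u' !=
  Pos 4: 'n' vs 'g' !=
  Pos 5: 't' vs 'g' !=
  Pos 6: 'l' vs 'l' =
  Pos 7: 'y' vs 'e' !=
Hamming distance = 7


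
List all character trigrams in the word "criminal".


Word: "criminal" (length 8)
Number of trigrams = 8 - 3 + 1 = 6
  Position 0: "cri"
  Position 1: "rim"
  Position 2: "imi"
  Position 3: "min"
  Position 4: "ina"
  Position 5: "nal"
Trigrams = "cri", "rim", "imi", "min", "ina", "nal"


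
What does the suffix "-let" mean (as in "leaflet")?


Suffix: -let
Example: leaflet (leaf + -let)
Meaning = small


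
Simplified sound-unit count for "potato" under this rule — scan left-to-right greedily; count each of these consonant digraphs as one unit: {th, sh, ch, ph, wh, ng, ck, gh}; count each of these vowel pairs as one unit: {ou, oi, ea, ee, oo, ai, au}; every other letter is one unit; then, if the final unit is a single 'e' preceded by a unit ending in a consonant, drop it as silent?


Word: "potato" (6 letters)
Left-to-right scan:
  1. 'p' (letter)
  2. 'o' (letter)
  3. 't' (letter)
  4. 'a' (letter)
  5. 't' (letter)
  6. 'o' (letter)
Units from scan: 6
Sound units = 6 units


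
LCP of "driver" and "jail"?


Word 1: "driver"
Word 2: "jail"
Comparing from start:
  Pos 0: 'd' != 'j' (stop)
LCP = "" (length 0)


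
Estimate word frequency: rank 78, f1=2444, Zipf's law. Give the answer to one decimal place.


Zipf's law: f(r) = f(1) / r
f(1) = 2444
f(78) = 2444 / 78
= 31.3 occurrences


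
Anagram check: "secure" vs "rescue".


Word 1: "secure" → sorted: ceersu
Word 2: "rescue" → sorted: ceersu
Same letters? ceersu == ceersu
Anagram = Yes


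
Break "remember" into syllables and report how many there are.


Word: "remember"
Syllable breakdown: re · mem · ber
Counting: 3 parts
= 3 syllables


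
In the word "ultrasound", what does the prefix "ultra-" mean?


Prefix: ultra-
Example: ultrasound = ultra- + sound
Meaning = beyond


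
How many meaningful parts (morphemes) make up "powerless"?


Word: "powerless"
Morphemes: power / -less
Each morpheme carries meaning
= 2 morphemes


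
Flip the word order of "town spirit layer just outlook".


Original: "town spirit layer just outlook"
Words (1..n): town | spirit | layer | just | outlook
Reversed (n..1): outlook | just | layer | spirit | town
Result = "outlook just layer spirit town"


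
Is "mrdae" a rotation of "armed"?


Word: "armed", Candidate: "mrdae"
Method: check if candidate is substring of word+word
"armedarmed" contains "mrdae"? No
Is rotation = No


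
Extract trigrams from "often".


Word: "often" (length 5)
Number of trigrams = 5 - 3 + 1 = 3
  Position 0: "oft"
  Position 1: "fte"
  Position 2: "ten"
Trigrams = "oft", "fte", "ten"


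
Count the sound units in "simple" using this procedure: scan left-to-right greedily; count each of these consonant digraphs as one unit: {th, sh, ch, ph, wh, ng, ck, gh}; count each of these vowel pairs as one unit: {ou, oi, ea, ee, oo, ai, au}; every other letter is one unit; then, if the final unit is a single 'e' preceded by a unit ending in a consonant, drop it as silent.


Word: "simple" (6 letters)
Left-to-right scan:
  [1] 's' (letter)
  [2] 'i' (letter)
  [3] 'm' (letter)
  [4] 'p' (letter)
  [5] 'l' (letter)
  [6] 'e' (letter)
Units from scan: 6
Final unit is 'e' after a consonant -> drop as silent (-1)
Sound units = 5 units


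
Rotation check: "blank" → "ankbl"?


Word: "blank", Candidate: "ankbl"
Method: check if candidate is substring of word+word
"blankblank" contains "ankbl"? Yes
Is rotation = Yes


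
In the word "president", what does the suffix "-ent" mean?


Suffix: -ent
As in: president -> preside + -ent, with a spelling change
Meaning = one who / that which


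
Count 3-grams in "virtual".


Word: "virtual" (length 7)
Number of 3-grams = length - 3 + 1 = 7 - 3 + 1
= 5


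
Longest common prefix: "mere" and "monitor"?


Word 1: "mere"
Word 2: "monitor"
Comparing from start:
  Pos 0: 'm' == 'm'
  Pos 1: 'e' != 'o' (stop)
LCP = "m" (length 1)


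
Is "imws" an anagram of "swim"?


Word 1: "swim" → sorted: imsw
Word 2: "imws" → sorted: imsw
Same letters? imsw == imsw
Anagram = Yes


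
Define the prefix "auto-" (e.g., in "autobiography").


Prefix: auto-
Example: autobiography (auto- + biography)
Meaning = self


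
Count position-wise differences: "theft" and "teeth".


Comparing character by character (same length = 5):
  Pos 0: 't' vs 't' =
  Pos 1: 'h' vs 'e' !=
  Pos 2: 'e' vs 'e' =
  Pos 3: 'f' vs 't' !=
  Pos 4: 't' vs 'h' !=
Hamming distance = 3


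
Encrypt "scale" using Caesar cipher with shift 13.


Word: "scale"
Shift: 13
Each letter → (letter + shift) mod 26:
  's' (18) + 13 = 5 → 'f'
  'c' (2) + 13 = 15 → 'p'
  'a' (0) + 13 = 13 → 'n'
  'l' (11) + 13 = 24 → 'y'
  'e' (4) + 13 = 17 → 'r'
Result = "fpnyr"


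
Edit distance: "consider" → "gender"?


Word 1: "consider" (length 8)
Word 2: "gender" (length 6)
One optimal edit sequence (insert/delete/substitute each cost 1):
  1. substitute 'c' -> 'g'  (+1)
  2. substitute 'o' -> 'e'  (+1)
  3. keep 'n'
  4. delete 's'  (+1)
  5. delete 'i'  (+1)
  6. keep 'd'
  7. keep 'e'
  8. keep 'r'
Total edit operations: 4
Edit distance = 4


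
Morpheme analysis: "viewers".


Word: "viewers"
Morphemes: view | -er | -s
Each morpheme carries meaning
= 3 morphemes


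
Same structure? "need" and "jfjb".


Pattern of "need": [0, 1, 1, 2]
Pattern of "jfjb": [0, 1, 0, 2]
Patterns do not match
Same pattern = No


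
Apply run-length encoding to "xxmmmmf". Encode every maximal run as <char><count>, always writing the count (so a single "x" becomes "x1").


String: "xxmmmmf"
Scanning for consecutive runs:
  'x' x 2
  'm' x 4
  'f' x 1
RLE = "x2m4f1"


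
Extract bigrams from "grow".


Word: "grow" (length 4)
Number of bigrams = 4 - 2 + 1 = 3
  Position 0: "gr"
  Position 1: "ro"
  Position 2: "ow"
Bigrams = "gr", "ro", "ow"


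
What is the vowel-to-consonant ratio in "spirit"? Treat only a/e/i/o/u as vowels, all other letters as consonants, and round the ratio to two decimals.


Word: "spirit"
Vowels (a,e,i,o,u): 2
Consonants: 4
Ratio = 2/4
= 0.50


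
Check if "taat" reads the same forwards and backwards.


Word: "taat"
Reversed: "taat"
Forward == Backward? taat == taat
Palindrome = Yes


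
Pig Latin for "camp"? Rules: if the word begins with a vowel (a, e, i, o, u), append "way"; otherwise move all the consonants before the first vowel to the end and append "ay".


Word: "camp"
Starts with consonant(s) → move to end, add 'ay'
Consonant cluster: "c"
Pig Latin = "ampcay"


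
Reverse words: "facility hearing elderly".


Original: "facility hearing elderly"
Words (1..n): facility | hearing | elderly
Reversed (n..1): elderly | hearing | facility
Result = "elderly hearing facility"


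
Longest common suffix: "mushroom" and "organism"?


Word 1: "mushroom"
Word 2: "organism"
Comparing from end:
  Pos -1: 'm' == 'm'
  Pos -2: 'o' != 's' (stop)
LCS = "m" (length 1)


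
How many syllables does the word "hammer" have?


Word: "hammer"
Syllable breakdown: ham · mer
Counting: 2 parts
= 2 syllables


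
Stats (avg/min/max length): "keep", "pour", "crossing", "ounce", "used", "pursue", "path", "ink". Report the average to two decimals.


Lengths: "keep"=4, "pour"=4, "crossing"=8, "ounce"=5, "used"=4, "pursue"=6, "path"=4, "ink"=3
Sum = 38, Count = 8
Average = 38/8 = 4.75
= avg=4.75, min=3, max=8


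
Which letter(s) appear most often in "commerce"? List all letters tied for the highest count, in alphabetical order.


Word: "commerce"
Letter counts:
  'c': 2
  'e': 2
  'm': 2
  'o': 1
  'r': 1
Maximum count = 2
Most frequent = 'c', 'e', 'm' (2 times each)


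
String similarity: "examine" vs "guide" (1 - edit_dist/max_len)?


Word 1: "examine" (length 7)
Word 2: "guide" (length 5)
One optimal edit sequence:
  1. delete 'e'  (+1)
  2. delete 'x'  (+1)
  3. substitute 'a' -> 'g'  (+1)
  4. substitute 'm' -> 'u'  (+1)
  5. keep 'i'
  6. substitute 'n' -> 'd'  (+1)
  7. keep 'e'
Edit distance = 5
Max length = max(7, 5) = 7
Similarity = 1 - 5/7
= 0.2857


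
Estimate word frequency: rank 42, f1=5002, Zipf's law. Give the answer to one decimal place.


Zipf's law: f(r) = f(1) / r
f(1) = 5002
f(42) = 5002 / 42
= 119.1 occurrences


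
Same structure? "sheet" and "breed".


Pattern of "sheet": [0, 1, 2, 2, 3]
Pattern of "breed": [0, 1, 2, 2, 3]
Patterns match
Same pattern = Yes


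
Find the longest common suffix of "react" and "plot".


Word 1: "react"
Word 2: "plot"
Comparing from end:
  Pos -1: 't' == 't'
  Pos -2: 'c' != 'o' (stop)
LCS = "t" (length 1)


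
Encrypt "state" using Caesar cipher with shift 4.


Word: "state"
Shift: 4
Each letter → (letter + shift) mod 26:
  's' (18) + 4 = 22 → 'w'
  't' (19) + 4 = 23 → 'x'
  'a' (0) + 4 = 4 → 'e'
  't' (19) + 4 = 23 → 'x'
  'e' (4) + 4 = 8 → 'i'
Result = "wxexi"


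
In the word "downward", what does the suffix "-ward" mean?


Suffix: -ward
Example: downward (down + -ward)
Meaning = in the direction of


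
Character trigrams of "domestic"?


Word: "domestic" (length 8)
Number of trigrams = 8 - 3 + 1 = 6
  Position 0: "dom"
  Position 1: "ome"
  Position 2: "mes"
  Position 3: "est"
  Position 4: "sti"
  Position 5: "tic"
Trigrams = "dom", "ome", "mes", "est", "sti", "tic"


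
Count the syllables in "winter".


Word: "winter"
Syllable breakdown: win · ter
Counting: 2 parts
= 2 syllables


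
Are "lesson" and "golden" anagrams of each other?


Word 1: "lesson" → sorted: elnoss
Word 2: "golden" → sorted: deglno
Same letters? elnoss != deglno
Anagram = No


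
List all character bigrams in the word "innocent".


Word: "innocent" (length 8)
Number of bigrams = 8 - 2 + 1 = 7
  Position 0: "in"
  Position 1: "nn"
  Position 2: "no"
  Position 3: "oc"
  Position 4: "ce"
  Position 5: "en"
  Position 6: "nt"
Bigrams = "in", "nn", "no", "oc", "ce", "en", "nt"


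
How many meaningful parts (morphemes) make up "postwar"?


Word: "postwar"
Morphemes: post- | war
Each morpheme carries meaning
= 2 morphemes


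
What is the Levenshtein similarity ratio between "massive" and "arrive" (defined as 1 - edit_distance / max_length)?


Word 1: "massive" (length 7)
Word 2: "arrive" (length 6)
One optimal edit sequence:
  1. delete 'm'  (+1)
  2. keep 'a'
  3. substitute 's' -> 'r'  (+1)
  4. substitute 's' -> 'r'  (+1)
  5. keep 'i'
  6. keep 'v'
  7. keep 'e'
Edit distance = 3
Max length = max(7, 6) = 7
Similarity = 1 - 3/7
= 0.5714


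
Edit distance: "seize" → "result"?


Word 1: "seize" (length 5)
Word 2: "result" (length 6)
One optimal edit sequence (insert/delete/substitute each cost 1):
  1. substitute 's' -> 'r'  (+1)
  2. keep 'e'
  3. insert 's'  (+1)
  4. substitute 'i' -> 'u'  (+1)
  5. substitute 'z' -> 'l'  (+1)
  6. substitute 'e' -> 't'  (+1)
Total edit operations: 5
Edit distance = 5


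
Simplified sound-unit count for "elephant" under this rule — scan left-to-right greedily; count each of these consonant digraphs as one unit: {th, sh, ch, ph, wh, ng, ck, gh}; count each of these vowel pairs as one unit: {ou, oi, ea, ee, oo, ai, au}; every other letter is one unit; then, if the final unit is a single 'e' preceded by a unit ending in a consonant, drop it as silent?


Word: "elephant" (8 letters)
Left-to-right scan:
  (1) 'e' (letter)
  (2) 'l' (letter)
  (3) 'e' (letter)
  (4) 'ph' (digraph)
  (5) 'a' (letter)
  (6) 'n' (letter)
  (7) 't' (letter)
Units from scan: 7
Sound units = 7 units


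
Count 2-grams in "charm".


Word: "charm" (length 5)
Number of 2-grams = length - 2 + 1 = 5 - 2 + 1
= 4


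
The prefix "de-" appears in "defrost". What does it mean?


Prefix: de-
Example: defrost = de- + frost
Meaning = remove / reverse


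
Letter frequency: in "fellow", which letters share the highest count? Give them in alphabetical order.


Word: "fellow"
Letter counts:
  'e': 1
  'f': 1
  'l': 2
  'o': 1
  'w': 1
Maximum count = 2
Most frequent = 'l' (2 times each)


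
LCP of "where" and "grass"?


Word 1: "where"
Word 2: "grass"
Comparing from start:
  Pos 0: 'w' != 'g' (stop)
LCP = "" (length 0)


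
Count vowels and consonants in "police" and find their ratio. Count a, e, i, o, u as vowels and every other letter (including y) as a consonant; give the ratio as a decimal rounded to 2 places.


Word: "police"
Vowels (a,e,i,o,u): 3
Consonants: 3
Ratio = 3/3
= 1.00


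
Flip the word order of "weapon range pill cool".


Original: "weapon range pill cool"
Words (1..n): weapon | range | pill | cool
Reversed (n..1): cool | pill | range | weapon
Result = "cool pill range weapon"
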